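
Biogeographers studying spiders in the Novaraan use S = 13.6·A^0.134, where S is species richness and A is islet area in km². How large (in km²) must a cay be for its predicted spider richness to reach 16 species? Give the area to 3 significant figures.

16 = 13.6 × A^0.134  ⇒  A^0.134 = 16/13.6 = 1.176
ln A = ln(1.176) / 0.134 = 0.1625 / 0.134 = 1.2128
A = e^1.2128 ≈ 3.363 km²

3.36 km²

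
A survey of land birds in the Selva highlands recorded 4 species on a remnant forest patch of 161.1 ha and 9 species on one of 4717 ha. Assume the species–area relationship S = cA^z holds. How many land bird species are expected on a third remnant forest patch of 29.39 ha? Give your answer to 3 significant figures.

z = ln(9/4) / ln(4717/161.1) = 0.8109 / 3.3769 = 0.2401
c = 4 / 161.1^0.2401 = 4 / 3.389 = 1.18
S₃ = 1.18 × 29.39^0.2401 = 1.18 × 2.252 ≈ 2.658

2.66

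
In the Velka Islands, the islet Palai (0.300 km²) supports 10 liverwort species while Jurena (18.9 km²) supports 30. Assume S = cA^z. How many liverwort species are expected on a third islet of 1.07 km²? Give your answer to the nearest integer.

14

z = ln(30/10) / ln(18.9/0.3) = 1.0986 / 4.1431 = 0.2652
c = 10 / 0.3^0.2652 = 10 / 0.7267 = 13.76
S₃ = 13.76 × 1.07^0.2652 = 13.76 × 1.018 ≈ 14.01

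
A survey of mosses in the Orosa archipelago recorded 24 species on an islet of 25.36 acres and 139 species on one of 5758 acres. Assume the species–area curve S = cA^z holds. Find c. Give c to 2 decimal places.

8.43

z = ln(S₂/S₁) / ln(A₂/A₁) = ln(139/24) / ln(5758/25.36) = 1.7564 / 5.4252 = 0.3238
c = S₁ / A₁^z = 24 / 25.36^0.3238 = 24 / 2.848 = 8.426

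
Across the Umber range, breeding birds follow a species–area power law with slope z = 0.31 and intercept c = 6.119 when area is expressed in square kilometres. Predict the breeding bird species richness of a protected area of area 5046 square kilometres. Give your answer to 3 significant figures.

86.0

S = 6.119 × 5046^0.31
ln S = ln 6.119 + 0.31 × ln 5046 = 1.8114 + 0.31 × 8.5264 = 4.4546
S = e^4.4546 ≈ 86.02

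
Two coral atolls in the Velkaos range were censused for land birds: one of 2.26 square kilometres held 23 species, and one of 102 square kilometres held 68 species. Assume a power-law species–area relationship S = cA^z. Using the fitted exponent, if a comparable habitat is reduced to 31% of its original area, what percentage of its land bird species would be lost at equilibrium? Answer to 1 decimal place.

z = ln(68/23) / ln(102/2.26) = 1.0840 / 3.8096 = 0.2845
S_new/S_old = (A_new/A_old)^z = 0.31^0.2845 = exp(0.2845 × -1.1712) = 0.7166
Fraction lost = 1 − 0.7166 = 0.2834

28.3%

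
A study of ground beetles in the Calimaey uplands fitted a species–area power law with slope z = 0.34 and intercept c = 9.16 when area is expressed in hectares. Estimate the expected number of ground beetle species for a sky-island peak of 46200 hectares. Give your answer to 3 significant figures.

353

S = 9.16 × 46200^0.34 = 9.16 × 38.55 ≈ 353.1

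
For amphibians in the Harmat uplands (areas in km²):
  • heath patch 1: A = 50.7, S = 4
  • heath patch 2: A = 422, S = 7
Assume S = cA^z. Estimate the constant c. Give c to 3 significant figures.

1.42

z = ln(S₂/S₁) / ln(A₂/A₁) = ln(7/4) / ln(422/50.7) = 0.5596 / 2.1191 = 0.2641
c = S₁ / A₁^z = 4 / 50.7^0.2641 = 4 / 2.82 = 1.418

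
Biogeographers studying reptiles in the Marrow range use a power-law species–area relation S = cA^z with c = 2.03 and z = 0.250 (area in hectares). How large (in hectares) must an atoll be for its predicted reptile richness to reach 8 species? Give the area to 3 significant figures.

241 hectares

8 = 2.03 × A^0.25  ⇒  A^0.25 = 8/2.03 = 3.941
ln A = ln(3.941) / 0.25 = 1.3714 / 0.25 = 5.4856
A = e^5.4856 ≈ 241.2 hectares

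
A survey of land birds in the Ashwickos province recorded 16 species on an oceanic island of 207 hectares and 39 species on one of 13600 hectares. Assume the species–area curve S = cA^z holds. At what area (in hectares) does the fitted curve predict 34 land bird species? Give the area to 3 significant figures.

z = ln(39/16) / ln(13600/207) = 0.8910 / 4.1851 = 0.2129
c = 16 / 207^0.2129 = 16 / 3.112 = 5.141
A = (34/5.141)^(1/0.2129) ⇒ ln A = ln(6.613)/0.2129 = 8.8734
A = e^8.8734 ≈ 7139 hectares

7140 hectares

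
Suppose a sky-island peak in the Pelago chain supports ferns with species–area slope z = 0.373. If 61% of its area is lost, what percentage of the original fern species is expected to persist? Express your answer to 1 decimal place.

S_new/S_old = (A_new/A_old)^z = 0.39^0.373
= exp(0.373 × ln 0.39) = exp(0.373 × -0.9416) = exp(-0.3512) ≈ 0.7038

70.4%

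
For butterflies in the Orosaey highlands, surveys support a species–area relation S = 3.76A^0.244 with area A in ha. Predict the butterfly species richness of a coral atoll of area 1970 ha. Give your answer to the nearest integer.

24

S = 3.76 × 1970^0.244
ln S = ln 3.76 + 0.244 × ln 1970 = 1.3244 + 0.244 × 7.5858 = 3.1754
S = e^3.1754 ≈ 23.94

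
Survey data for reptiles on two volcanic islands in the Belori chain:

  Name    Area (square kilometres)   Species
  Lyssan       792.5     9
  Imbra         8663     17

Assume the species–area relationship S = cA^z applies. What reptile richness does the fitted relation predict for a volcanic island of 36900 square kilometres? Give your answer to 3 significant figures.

z = ln(17/9) / ln(8663/792.5) = 0.6360 / 2.3916 = 0.2659
c = 9 / 792.5^0.2659 = 9 / 5.901 = 1.525
S₃ = 1.525 × 36900^0.2659 = 1.525 × 16.39 ≈ 24.99

25.0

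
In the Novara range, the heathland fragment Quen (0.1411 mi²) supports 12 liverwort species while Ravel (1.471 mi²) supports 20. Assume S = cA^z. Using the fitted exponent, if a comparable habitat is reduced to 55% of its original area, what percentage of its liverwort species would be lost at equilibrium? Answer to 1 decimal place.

12.2%

z = ln(20/12) / ln(1.471/0.1411) = 0.5108 / 2.3442 = 0.2179
S_new/S_old = (A_new/A_old)^z = 0.55^0.2179 = exp(0.2179 × -0.5978) = 0.8779
Fraction lost = 1 − 0.8779 = 0.1221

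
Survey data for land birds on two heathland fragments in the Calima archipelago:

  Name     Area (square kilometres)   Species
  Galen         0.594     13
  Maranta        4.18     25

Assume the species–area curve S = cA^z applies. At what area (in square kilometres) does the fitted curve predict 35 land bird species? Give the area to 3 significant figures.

11.4 square kilometres

z = ln(25/13) / ln(4.18/0.594) = 0.6539 / 1.9512 = 0.3351
c = 13 / 0.594^0.3351 = 13 / 0.8398 = 15.48
A = (35/15.48)^(1/0.3351) ⇒ ln A = ln(2.261)/0.3351 = 2.4343
A = e^2.4343 ≈ 11.41 square kilometres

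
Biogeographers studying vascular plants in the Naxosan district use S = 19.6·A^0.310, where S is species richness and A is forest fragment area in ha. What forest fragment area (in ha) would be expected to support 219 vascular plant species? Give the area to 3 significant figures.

219 = 19.6 × A^0.31  ⇒  A^0.31 = 219/19.6 = 11.17
ln A = ln(11.17) / 0.31 = 2.4135 / 0.31 = 7.7856
A = e^7.7856 ≈ 2406 ha

2410 ha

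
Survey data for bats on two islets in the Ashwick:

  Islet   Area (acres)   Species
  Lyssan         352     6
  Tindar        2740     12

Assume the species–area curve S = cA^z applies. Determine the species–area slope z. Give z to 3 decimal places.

Taking logs: ln S = ln c + z ln A, so z = (ln S₂ − ln S₁)/(ln A₂ − ln A₁).
z = ln(12/6) / ln(2740/352) = ln(2) / ln(7.784) = 0.6931 / 2.0521 = 0.3378

0.338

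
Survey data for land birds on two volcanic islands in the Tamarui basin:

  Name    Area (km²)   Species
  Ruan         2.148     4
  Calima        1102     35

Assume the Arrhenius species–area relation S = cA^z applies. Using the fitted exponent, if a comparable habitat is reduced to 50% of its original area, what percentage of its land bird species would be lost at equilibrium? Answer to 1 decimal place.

21.4%

z = ln(35/4) / ln(1102/2.148) = 2.1691 / 6.2403 = 0.3476
S_new/S_old = (A_new/A_old)^z = 0.5^0.3476 = exp(0.3476 × -0.6931) = 0.7859
Fraction lost = 1 − 0.7859 = 0.2141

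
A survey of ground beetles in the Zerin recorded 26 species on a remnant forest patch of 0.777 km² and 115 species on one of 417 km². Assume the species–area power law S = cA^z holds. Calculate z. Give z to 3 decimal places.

Taking logs: ln S = ln c + z ln A, so z = (ln S₂ − ln S₁)/(ln A₂ − ln A₁).
z = ln(115/26) / ln(417/0.777) = ln(4.423) / ln(536.7) = 1.4868 / 6.2854 = 0.2366

0.237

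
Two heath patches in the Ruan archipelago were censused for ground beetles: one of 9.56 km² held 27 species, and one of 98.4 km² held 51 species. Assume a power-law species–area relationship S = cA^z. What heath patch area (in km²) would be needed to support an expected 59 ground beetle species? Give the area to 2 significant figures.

170 km²

z = ln(51/27) / ln(98.4/9.56) = 0.6360 / 2.3315 = 0.2728
c = 27 / 9.56^0.2728 = 27 / 1.851 = 14.59
A = (59/14.59)^(1/0.2728) ⇒ ln A = ln(4.045)/0.2728 = 5.1232
A = e^5.1232 ≈ 167.9 km²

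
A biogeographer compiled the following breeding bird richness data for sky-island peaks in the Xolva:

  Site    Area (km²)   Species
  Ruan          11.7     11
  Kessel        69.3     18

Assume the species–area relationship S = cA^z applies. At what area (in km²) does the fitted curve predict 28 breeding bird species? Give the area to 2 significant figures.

340 km²

z = ln(18/11) / ln(69.3/11.7) = 0.4925 / 1.7789 = 0.2769
c = 11 / 11.7^0.2769 = 11 / 1.976 = 5.568
A = (28/5.568)^(1/0.2769) ⇒ ln A = ln(5.029)/0.2769 = 5.8344
A = e^5.8344 ≈ 341.9 km²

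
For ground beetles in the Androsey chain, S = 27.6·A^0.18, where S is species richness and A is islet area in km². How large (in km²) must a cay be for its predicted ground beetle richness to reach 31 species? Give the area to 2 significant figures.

31 = 27.6 × A^0.18  ⇒  A^0.18 = 31/27.6 = 1.123
ln A = ln(1.123) / 0.18 = 0.1162 / 0.18 = 0.6454
A = e^0.6454 ≈ 1.907 km²

1.9 km²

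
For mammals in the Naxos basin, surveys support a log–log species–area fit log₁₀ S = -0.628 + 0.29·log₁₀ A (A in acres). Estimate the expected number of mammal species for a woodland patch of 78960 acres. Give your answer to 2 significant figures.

S = 0.2355 × 78960^0.29
ln S = ln 0.2355 + 0.29 × ln 78960 = -1.4460 + 0.29 × 11.2767 = 1.8242
S = e^1.8242 ≈ 6.198

6.2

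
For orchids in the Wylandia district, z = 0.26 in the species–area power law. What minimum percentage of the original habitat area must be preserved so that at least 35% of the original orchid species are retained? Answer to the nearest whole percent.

2%

Need (A_new/A_old)^0.26 = 0.35, so A_new/A_old = 0.35^(1/0.26) = 0.35^3.846
ln(A_new/A_old) = ln 0.35 / 0.26 = -1.0498 / 0.26 = -4.0378
A_new/A_old = e^-4.0378 ≈ 0.01764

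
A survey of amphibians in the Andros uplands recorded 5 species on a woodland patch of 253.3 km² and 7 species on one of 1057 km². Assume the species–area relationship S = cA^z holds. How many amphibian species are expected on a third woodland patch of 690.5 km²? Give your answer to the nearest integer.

6

z = ln(7/5) / ln(1057/253.3) = 0.3365 / 1.4286 = 0.2355
c = 5 / 253.3^0.2355 = 5 / 3.682 = 1.358
S₃ = 1.358 × 690.5^0.2355 = 1.358 × 4.663 ≈ 6.332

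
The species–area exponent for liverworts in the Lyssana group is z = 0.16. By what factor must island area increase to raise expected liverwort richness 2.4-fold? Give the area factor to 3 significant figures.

238

(A₂/A₁)^0.16 = 2.4, so A₂/A₁ = 2.4^(1/0.16) = 2.4^6.25
ln(A₂/A₁) = ln 2.4 / 0.16 = 0.8755 / 0.16 = 5.4717
A₂/A₁ = e^5.4717 ≈ 237.9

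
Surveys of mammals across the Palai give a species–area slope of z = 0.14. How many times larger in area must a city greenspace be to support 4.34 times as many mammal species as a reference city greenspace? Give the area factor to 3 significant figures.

(A₂/A₁)^0.14 = 4.34, so A₂/A₁ = 4.34^(1/0.14) = 4.34^7.143
ln(A₂/A₁) = ln 4.34 / 0.14 = 1.4679 / 0.14 = 10.4848
A₂/A₁ = e^10.4848 ≈ 35768

35800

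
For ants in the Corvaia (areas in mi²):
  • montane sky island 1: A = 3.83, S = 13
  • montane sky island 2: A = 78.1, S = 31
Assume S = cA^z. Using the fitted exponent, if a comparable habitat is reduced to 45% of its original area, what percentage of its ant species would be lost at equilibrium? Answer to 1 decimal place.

20.6%

z = ln(31/13) / ln(78.1/3.83) = 0.8690 / 3.0151 = 0.2882
S_new/S_old = (A_new/A_old)^z = 0.45^0.2882 = exp(0.2882 × -0.7985) = 0.7944
Fraction lost = 1 − 0.7944 = 0.2056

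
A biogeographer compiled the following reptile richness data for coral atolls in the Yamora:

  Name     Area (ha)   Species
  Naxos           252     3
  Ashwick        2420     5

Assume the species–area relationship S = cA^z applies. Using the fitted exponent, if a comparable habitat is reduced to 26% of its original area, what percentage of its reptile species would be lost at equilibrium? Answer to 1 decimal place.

z = ln(5/3) / ln(2420/252) = 0.5108 / 2.2621 = 0.2258
S_new/S_old = (A_new/A_old)^z = 0.26^0.2258 = exp(0.2258 × -1.3471) = 0.7377
Fraction lost = 1 − 0.7377 = 0.2623

26.2%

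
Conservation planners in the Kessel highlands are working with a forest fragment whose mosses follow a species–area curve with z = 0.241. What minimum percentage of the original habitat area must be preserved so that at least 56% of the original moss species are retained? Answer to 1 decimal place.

Need (A_new/A_old)^0.241 = 0.56, so A_new/A_old = 0.56^(1/0.241) = 0.56^4.149
ln(A_new/A_old) = ln 0.56 / 0.241 = -0.5798 / 0.241 = -2.4059
A_new/A_old = e^-2.4059 ≈ 0.09019

9.0%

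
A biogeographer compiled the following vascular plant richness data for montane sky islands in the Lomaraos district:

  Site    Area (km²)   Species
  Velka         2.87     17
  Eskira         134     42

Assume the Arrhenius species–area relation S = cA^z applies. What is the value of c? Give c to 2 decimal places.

z = ln(S₂/S₁) / ln(A₂/A₁) = ln(42/17) / ln(134/2.87) = 0.9045 / 3.8435 = 0.2353
c = S₁ / A₁^z = 17 / 2.87^0.2353 = 17 / 1.282 = 13.26

13.26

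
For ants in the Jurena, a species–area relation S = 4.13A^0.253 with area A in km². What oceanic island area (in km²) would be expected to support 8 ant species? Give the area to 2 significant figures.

14 km²

8 = 4.13 × A^0.253  ⇒  A^0.253 = 8/4.13 = 1.937
ln A = ln(1.937) / 0.253 = 0.6612 / 0.253 = 2.6133
A = e^2.6133 ≈ 13.64 km²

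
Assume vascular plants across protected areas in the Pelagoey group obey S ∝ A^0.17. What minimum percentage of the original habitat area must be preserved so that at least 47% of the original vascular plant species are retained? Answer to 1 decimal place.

1.2%

Need (A_new/A_old)^0.17 = 0.47, so A_new/A_old = 0.47^(1/0.17) = 0.47^5.882
ln(A_new/A_old) = ln 0.47 / 0.17 = -0.7550 / 0.17 = -4.4413
A_new/A_old = e^-4.4413 ≈ 0.01178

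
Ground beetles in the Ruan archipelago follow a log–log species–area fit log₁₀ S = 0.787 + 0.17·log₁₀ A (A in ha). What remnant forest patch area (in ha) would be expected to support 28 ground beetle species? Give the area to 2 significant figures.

28 = 6.124 × A^0.17  ⇒  A^0.17 = 28/6.124 = 4.573
ln A = ln(4.573) / 0.17 = 1.5201 / 0.17 = 8.9416
A = e^8.9416 ≈ 7643 ha

7600 ha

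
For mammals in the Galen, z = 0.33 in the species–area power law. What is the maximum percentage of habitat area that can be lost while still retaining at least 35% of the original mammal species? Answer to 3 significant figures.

Need (A_new/A_old)^0.33 = 0.35, so A_new/A_old = 0.35^(1/0.33) = 0.35^3.03
ln(A_new/A_old) = ln 0.35 / 0.33 = -1.0498 / 0.33 = -3.1813
A_new/A_old = e^-3.1813 ≈ 0.04153
Fraction that can be lost = 1 − 0.04153 = 0.9585

95.8%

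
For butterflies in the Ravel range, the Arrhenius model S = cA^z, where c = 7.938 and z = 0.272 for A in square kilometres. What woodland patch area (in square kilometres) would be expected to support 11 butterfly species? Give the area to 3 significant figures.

11 = 7.938 × A^0.272  ⇒  A^0.272 = 11/7.938 = 1.386
ln A = ln(1.386) / 0.272 = 0.3262 / 0.272 = 1.1994
A = e^1.1994 ≈ 3.318 square kilometres

3.32 square kilometres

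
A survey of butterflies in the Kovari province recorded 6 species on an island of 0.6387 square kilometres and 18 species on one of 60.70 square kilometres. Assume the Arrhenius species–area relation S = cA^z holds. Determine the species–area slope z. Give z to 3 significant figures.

0.241

Taking logs: ln S = ln c + z ln A, so z = (ln S₂ − ln S₁)/(ln A₂ − ln A₁).
z = ln(18/6) / ln(60.7/0.6387) = ln(3) / ln(95.04) = 1.0986 / 4.5543 = 0.2412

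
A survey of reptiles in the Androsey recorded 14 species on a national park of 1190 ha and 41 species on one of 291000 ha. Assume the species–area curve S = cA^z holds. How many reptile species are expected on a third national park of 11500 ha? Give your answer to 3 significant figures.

z = ln(41/14) / ln(291000/1190) = 1.0745 / 5.4994 = 0.1954
c = 14 / 1190^0.1954 = 14 / 3.99 = 3.509
S₃ = 3.509 × 11500^0.1954 = 3.509 × 6.215 ≈ 21.81

21.8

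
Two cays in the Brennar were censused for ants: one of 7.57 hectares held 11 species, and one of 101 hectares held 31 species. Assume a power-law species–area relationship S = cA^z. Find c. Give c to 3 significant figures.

z = ln(S₂/S₁) / ln(A₂/A₁) = ln(31/11) / ln(101/7.57) = 1.0361 / 2.5909 = 0.3999
c = S₁ / A₁^z = 11 / 7.57^0.3999 = 11 / 2.247 = 4.896

4.90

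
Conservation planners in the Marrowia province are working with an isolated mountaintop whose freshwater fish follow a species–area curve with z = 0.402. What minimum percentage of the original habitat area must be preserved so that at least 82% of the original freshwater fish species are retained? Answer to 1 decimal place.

Need (A_new/A_old)^0.402 = 0.82, so A_new/A_old = 0.82^(1/0.402) = 0.82^2.488
ln(A_new/A_old) = ln 0.82 / 0.402 = -0.1985 / 0.402 = -0.4937
A_new/A_old = e^-0.4937 ≈ 0.6104

61.0%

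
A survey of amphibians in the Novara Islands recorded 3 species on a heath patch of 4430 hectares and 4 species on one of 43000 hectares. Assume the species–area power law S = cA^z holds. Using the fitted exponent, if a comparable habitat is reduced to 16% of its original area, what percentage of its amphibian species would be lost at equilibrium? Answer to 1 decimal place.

z = ln(4/3) / ln(43000/4430) = 0.2877 / 2.2728 = 0.1266
S_new/S_old = (A_new/A_old)^z = 0.16^0.1266 = exp(0.1266 × -1.8326) = 0.793
Fraction lost = 1 − 0.793 = 0.207

20.7%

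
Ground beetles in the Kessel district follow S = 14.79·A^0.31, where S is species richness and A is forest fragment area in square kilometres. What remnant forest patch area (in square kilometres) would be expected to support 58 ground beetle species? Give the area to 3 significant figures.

82.1 square kilometres

58 = 14.79 × A^0.31  ⇒  A^0.31 = 58/14.79 = 3.922
ln A = ln(3.922) / 0.31 = 1.3665 / 0.31 = 4.4080
A = e^4.4080 ≈ 82.11 square kilometres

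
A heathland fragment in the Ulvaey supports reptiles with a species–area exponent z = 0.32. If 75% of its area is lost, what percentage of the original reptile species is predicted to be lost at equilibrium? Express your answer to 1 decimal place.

35.8%

S_new/S_old = (A_new/A_old)^z = 0.25^0.32
= exp(0.32 × ln 0.25) = exp(0.32 × -1.3863) = exp(-0.4436) ≈ 0.6417
Fraction lost = 1 − 0.6417 = 0.3583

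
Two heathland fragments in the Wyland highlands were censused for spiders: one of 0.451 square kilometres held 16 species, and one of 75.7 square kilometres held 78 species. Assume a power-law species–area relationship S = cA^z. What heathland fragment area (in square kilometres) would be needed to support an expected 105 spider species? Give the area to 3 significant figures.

z = ln(78/16) / ln(75.7/0.451) = 1.5841 / 5.1231 = 0.3092
c = 16 / 0.451^0.3092 = 16 / 0.7817 = 20.47
A = (105/20.47)^(1/0.3092) ⇒ ln A = ln(5.13)/0.3092 = 5.2881
A = e^5.2881 ≈ 198 square kilometres

198 square kilometres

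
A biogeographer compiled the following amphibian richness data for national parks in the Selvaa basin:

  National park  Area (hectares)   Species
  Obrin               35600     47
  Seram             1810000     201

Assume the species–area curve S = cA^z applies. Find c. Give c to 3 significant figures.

0.974

z = ln(S₂/S₁) / ln(A₂/A₁) = ln(201/47) / ln(1810000/35600) = 1.4532 / 3.9287 = 0.3699
c = S₁ / A₁^z = 47 / 35600^0.3699 = 47 / 48.25 = 0.9741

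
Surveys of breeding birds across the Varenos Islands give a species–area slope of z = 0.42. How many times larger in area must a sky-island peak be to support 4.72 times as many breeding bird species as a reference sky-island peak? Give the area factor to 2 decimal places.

(A₂/A₁)^0.42 = 4.72, so A₂/A₁ = 4.72^(1/0.42) = 4.72^2.381
ln(A₂/A₁) = ln 4.72 / 0.42 = 1.5518 / 0.42 = 3.6948
A₂/A₁ = e^3.6948 ≈ 40.24

40.24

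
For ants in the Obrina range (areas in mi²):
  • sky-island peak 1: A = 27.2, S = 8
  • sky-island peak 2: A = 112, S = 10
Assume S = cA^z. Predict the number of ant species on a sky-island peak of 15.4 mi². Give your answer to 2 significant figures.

z = ln(10/8) / ln(112/27.2) = 0.2231 / 1.4153 = 0.1577
c = 8 / 27.2^0.1577 = 8 / 1.683 = 4.752
S₃ = 4.752 × 15.4^0.1577 = 4.752 × 1.539 ≈ 7.314

7.3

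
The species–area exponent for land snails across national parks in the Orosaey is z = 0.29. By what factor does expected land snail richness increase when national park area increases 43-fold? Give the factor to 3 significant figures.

2.98

S₂/S₁ = (A₂/A₁)^z = 43^0.29
ln(S₂/S₁) = 0.29 × ln 43 = 0.29 × 3.7612 = 1.0907
S₂/S₁ = e^1.0907 ≈ 2.976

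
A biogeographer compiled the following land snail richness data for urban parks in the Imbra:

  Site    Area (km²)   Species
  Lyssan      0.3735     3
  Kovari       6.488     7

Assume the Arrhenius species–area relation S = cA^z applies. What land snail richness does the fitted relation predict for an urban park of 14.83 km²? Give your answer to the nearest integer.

9

z = ln(7/3) / ln(6.488/0.3735) = 0.8473 / 2.8548 = 0.2968
c = 3 / 0.3735^0.2968 = 3 / 0.7465 = 4.019
S₃ = 4.019 × 14.83^0.2968 = 4.019 × 2.226 ≈ 8.947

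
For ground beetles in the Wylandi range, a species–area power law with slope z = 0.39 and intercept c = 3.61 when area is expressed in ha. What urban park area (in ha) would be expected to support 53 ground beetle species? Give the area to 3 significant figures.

981 ha

53 = 3.61 × A^0.39  ⇒  A^0.39 = 53/3.61 = 14.68
ln A = ln(14.68) / 0.39 = 2.6866 / 0.39 = 6.8887
A = e^6.8887 ≈ 981.1 ha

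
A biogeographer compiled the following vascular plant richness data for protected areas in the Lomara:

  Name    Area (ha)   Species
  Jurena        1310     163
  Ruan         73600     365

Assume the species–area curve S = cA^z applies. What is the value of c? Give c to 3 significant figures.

z = ln(S₂/S₁) / ln(A₂/A₁) = ln(365/163) / ln(73600/1310) = 0.8061 / 4.0286 = 0.2001
c = S₁ / A₁^z = 163 / 1310^0.2001 = 163 / 4.205 = 38.76

38.8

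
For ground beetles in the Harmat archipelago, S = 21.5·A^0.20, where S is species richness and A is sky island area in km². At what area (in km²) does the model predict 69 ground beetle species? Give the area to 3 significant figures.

340 km²

69 = 21.5 × A^0.2  ⇒  A^0.2 = 69/21.5 = 3.209
ln A = ln(3.209) / 0.2 = 1.1661 / 0.2 = 5.8303
A = e^5.8303 ≈ 340.4 km²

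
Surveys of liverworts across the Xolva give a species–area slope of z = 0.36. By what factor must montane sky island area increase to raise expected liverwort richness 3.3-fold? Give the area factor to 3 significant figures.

27.6

(A₂/A₁)^0.36 = 3.3, so A₂/A₁ = 3.3^(1/0.36) = 3.3^2.778
ln(A₂/A₁) = ln 3.3 / 0.36 = 1.1939 / 0.36 = 3.3165
A₂/A₁ = e^3.3165 ≈ 27.56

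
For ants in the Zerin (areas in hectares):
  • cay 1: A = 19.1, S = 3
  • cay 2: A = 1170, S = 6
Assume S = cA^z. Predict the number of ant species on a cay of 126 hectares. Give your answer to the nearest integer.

z = ln(6/3) / ln(1170/19.1) = 0.6931 / 4.1151 = 0.1684
c = 3 / 19.1^0.1684 = 3 / 1.644 = 1.825
S₃ = 1.825 × 126^0.1684 = 1.825 × 2.258 ≈ 4.122

4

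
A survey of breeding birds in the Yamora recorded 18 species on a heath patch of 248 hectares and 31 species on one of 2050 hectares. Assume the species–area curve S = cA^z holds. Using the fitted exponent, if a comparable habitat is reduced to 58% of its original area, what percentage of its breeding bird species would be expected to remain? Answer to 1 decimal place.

86.9%

z = ln(31/18) / ln(2050/248) = 0.5436 / 2.1122 = 0.2574
S_new/S_old = (A_new/A_old)^z = 0.58^0.2574 = exp(0.2574 × -0.5447) = 0.8692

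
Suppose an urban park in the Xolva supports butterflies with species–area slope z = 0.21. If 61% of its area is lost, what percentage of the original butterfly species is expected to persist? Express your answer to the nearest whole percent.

82%

S_new/S_old = (A_new/A_old)^z = 0.39^0.21
= exp(0.21 × ln 0.39) = exp(0.21 × -0.9416) = exp(-0.1977) ≈ 0.8206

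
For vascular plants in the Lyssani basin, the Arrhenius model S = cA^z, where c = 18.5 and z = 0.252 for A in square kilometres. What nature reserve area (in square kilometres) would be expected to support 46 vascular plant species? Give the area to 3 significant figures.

37.1 square kilometres

46 = 18.5 × A^0.252  ⇒  A^0.252 = 46/18.5 = 2.486
ln A = ln(2.486) / 0.252 = 0.9109 / 0.252 = 3.6146
A = e^3.6146 ≈ 37.14 square kilometres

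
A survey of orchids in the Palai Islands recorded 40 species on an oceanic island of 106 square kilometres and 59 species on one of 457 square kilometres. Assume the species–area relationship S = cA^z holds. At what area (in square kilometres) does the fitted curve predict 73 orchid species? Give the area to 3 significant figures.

z = ln(59/40) / ln(457/106) = 0.3887 / 1.4612 = 0.2660
c = 40 / 106^0.2660 = 40 / 3.457 = 11.57
A = (73/11.57)^(1/0.2660) ⇒ ln A = ln(6.309)/0.2660 = 6.9252
A = e^6.9252 ≈ 1018 square kilometres

1020 square kilometres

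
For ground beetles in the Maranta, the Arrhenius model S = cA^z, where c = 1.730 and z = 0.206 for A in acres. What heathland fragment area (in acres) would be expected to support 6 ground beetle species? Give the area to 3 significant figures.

6 = 1.73 × A^0.206  ⇒  A^0.206 = 6/1.73 = 3.468
ln A = ln(3.468) / 0.206 = 1.2436 / 0.206 = 6.0371
A = e^6.0371 ≈ 418.7 acres

419 acres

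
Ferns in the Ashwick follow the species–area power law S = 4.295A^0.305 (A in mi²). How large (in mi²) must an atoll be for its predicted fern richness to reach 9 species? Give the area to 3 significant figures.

11.3 mi²

9 = 4.295 × A^0.305  ⇒  A^0.305 = 9/4.295 = 2.095
ln A = ln(2.095) / 0.305 = 0.7398 / 0.305 = 2.4255
A = e^2.4255 ≈ 11.31 mi²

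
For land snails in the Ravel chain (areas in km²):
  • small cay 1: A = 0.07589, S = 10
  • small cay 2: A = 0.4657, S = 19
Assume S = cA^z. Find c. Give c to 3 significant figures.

24.9

z = ln(S₂/S₁) / ln(A₂/A₁) = ln(19/10) / ln(0.4657/0.07589) = 0.6419 / 1.8143 = 0.3538
c = S₁ / A₁^z = 10 / 0.07589^0.3538 = 10 / 0.4016 = 24.9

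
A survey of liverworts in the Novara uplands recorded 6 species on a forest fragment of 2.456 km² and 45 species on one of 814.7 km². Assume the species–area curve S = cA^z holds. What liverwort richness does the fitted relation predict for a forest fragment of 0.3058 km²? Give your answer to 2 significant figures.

z = ln(45/6) / ln(814.7/2.456) = 2.0149 / 5.8043 = 0.3471
c = 6 / 2.456^0.3471 = 6 / 1.366 = 4.392
S₃ = 4.392 × 0.3058^0.3471 = 4.392 × 0.6628 ≈ 2.911

2.9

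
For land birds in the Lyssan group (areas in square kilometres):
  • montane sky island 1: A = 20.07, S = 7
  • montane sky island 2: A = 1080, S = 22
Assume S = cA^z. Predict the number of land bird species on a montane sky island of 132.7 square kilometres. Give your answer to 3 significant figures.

12.0

z = ln(22/7) / ln(1080/20.07) = 1.1451 / 3.9855 = 0.2873
c = 7 / 20.07^0.2873 = 7 / 2.367 = 2.957
S₃ = 2.957 × 132.7^0.2873 = 2.957 × 4.073 ≈ 12.04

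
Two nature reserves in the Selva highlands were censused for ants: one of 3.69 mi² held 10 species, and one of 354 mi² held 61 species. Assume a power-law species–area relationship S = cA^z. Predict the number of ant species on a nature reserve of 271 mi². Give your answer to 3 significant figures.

54.9

z = ln(61/10) / ln(354/3.69) = 1.8083 / 4.5637 = 0.3962
c = 10 / 3.69^0.3962 = 10 / 1.678 = 5.961
S₃ = 5.961 × 271^0.3962 = 5.961 × 9.205 ≈ 54.87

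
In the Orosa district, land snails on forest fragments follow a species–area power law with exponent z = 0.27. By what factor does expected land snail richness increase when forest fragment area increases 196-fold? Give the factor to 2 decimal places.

4.16

S₂/S₁ = (A₂/A₁)^z = 196^0.27
ln(S₂/S₁) = 0.27 × ln 196 = 0.27 × 5.2781 = 1.4251
S₂/S₁ = e^1.4251 ≈ 4.158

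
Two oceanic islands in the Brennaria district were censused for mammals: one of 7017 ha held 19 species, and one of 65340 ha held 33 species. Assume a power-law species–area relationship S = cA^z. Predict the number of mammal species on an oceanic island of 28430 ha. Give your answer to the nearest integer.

z = ln(33/19) / ln(65340/7017) = 0.5521 / 2.2313 = 0.2474
c = 19 / 7017^0.2474 = 19 / 8.946 = 2.124
S₃ = 2.124 × 28430^0.2474 = 2.124 × 12.65 ≈ 26.86

27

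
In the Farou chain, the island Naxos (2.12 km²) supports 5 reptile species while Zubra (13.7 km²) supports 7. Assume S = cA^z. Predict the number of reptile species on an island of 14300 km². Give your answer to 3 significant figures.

z = ln(7/5) / ln(13.7/2.12) = 0.3365 / 1.8660 = 0.1803
c = 5 / 2.12^0.1803 = 5 / 1.145 = 4.366
S₃ = 4.366 × 14300^0.1803 = 4.366 × 5.614 ≈ 24.51

24.5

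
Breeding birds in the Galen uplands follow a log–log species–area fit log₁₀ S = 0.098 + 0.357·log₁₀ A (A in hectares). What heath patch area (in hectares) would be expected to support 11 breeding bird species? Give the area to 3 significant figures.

11 = 1.253 × A^0.357  ⇒  A^0.357 = 11/1.253 = 8.778
ln A = ln(8.778) / 0.357 = 2.1722 / 0.357 = 6.0847
A = e^6.0847 ≈ 439.1 hectares

439 hectares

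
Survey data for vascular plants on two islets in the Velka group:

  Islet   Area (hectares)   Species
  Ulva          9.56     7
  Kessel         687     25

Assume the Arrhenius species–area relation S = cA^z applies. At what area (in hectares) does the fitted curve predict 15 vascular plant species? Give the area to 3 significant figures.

z = ln(25/7) / ln(687/9.56) = 1.2730 / 4.2747 = 0.2978
c = 7 / 9.56^0.2978 = 7 / 1.959 = 3.574
A = (15/3.574)^(1/0.2978) ⇒ ln A = ln(4.197)/0.2978 = 4.8169
A = e^4.8169 ≈ 123.6 hectares

124 hectares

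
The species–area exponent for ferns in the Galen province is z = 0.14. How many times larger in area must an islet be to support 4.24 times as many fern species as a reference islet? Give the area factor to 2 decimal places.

30282.01

(A₂/A₁)^0.14 = 4.24, so A₂/A₁ = 4.24^(1/0.14) = 4.24^7.143
ln(A₂/A₁) = ln 4.24 / 0.14 = 1.4446 / 0.14 = 10.3183
A₂/A₁ = e^10.3183 ≈ 30282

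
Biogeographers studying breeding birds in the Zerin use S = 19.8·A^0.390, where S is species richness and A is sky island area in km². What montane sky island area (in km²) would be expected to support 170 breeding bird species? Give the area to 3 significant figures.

248 km²

170 = 19.8 × A^0.39  ⇒  A^0.39 = 170/19.8 = 8.586
ln A = ln(8.586) / 0.39 = 2.1501 / 0.39 = 5.5131
A = e^5.5131 ≈ 247.9 km²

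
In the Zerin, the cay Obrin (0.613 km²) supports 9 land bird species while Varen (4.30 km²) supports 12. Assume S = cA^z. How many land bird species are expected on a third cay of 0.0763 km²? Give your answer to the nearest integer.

7

z = ln(12/9) / ln(4.3/0.613) = 0.2877 / 1.9480 = 0.1477
c = 9 / 0.613^0.1477 = 9 / 0.9303 = 9.675
S₃ = 9.675 × 0.0763^0.1477 = 9.675 × 0.6839 ≈ 6.616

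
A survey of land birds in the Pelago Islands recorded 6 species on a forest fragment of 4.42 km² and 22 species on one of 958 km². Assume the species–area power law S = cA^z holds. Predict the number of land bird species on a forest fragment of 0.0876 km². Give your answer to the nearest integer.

2

z = ln(22/6) / ln(958/4.42) = 1.2993 / 5.3787 = 0.2416
c = 6 / 4.42^0.2416 = 6 / 1.432 = 4.19
S₃ = 4.19 × 0.0876^0.2416 = 4.19 × 0.5553 ≈ 2.327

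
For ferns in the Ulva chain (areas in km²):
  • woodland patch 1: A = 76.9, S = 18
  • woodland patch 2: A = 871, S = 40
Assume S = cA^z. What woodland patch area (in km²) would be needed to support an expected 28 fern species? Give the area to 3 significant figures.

295 km²

z = ln(40/18) / ln(871/76.9) = 0.7985 / 2.4271 = 0.3290
c = 18 / 76.9^0.3290 = 18 / 4.173 = 4.313
A = (28/4.313)^(1/0.3290) ⇒ ln A = ln(6.491)/0.3290 = 5.6855
A = e^5.6855 ≈ 294.6 km²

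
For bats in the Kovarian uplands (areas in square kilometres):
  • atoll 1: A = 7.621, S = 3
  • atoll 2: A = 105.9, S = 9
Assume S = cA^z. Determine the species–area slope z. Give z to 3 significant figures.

0.417

Taking logs: ln S = ln c + z ln A, so z = (ln S₂ − ln S₁)/(ln A₂ − ln A₁).
z = ln(9/3) / ln(105.9/7.621) = ln(3) / ln(13.9) = 1.0986 / 2.6316 = 0.4175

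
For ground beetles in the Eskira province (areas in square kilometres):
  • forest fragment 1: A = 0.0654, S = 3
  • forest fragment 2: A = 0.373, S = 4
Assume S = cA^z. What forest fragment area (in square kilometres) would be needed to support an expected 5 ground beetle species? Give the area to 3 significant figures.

1.44 square kilometres

z = ln(4/3) / ln(0.373/0.0654) = 0.2877 / 1.7411 = 0.1652
c = 3 / 0.0654^0.1652 = 3 / 0.6372 = 4.708
A = (5/4.708)^(1/0.1652) ⇒ ln A = ln(1.062)/0.1652 = 0.3643
A = e^0.3643 ≈ 1.439 square kilometres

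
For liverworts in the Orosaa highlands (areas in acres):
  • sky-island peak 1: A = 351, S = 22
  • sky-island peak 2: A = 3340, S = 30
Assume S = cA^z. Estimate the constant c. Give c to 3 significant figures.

z = ln(S₂/S₁) / ln(A₂/A₁) = ln(30/22) / ln(3340/351) = 0.3102 / 2.2529 = 0.1377
c = S₁ / A₁^z = 22 / 351^0.1377 = 22 / 2.241 = 9.818

9.82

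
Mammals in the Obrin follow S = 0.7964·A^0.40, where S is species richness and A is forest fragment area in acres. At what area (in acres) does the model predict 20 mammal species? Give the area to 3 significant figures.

3160 acres

20 = 0.7964 × A^0.4  ⇒  A^0.4 = 20/0.7964 = 25.11
ln A = ln(25.11) / 0.4 = 3.2234 / 0.4 = 8.0585
A = e^8.0585 ≈ 3160 acres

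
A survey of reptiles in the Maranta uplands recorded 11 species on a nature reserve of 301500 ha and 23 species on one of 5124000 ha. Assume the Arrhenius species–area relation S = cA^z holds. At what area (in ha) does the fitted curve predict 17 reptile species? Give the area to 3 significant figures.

1600000 ha

z = ln(23/11) / ln(5124000/301500) = 0.7376 / 2.8329 = 0.2604
c = 11 / 301500^0.2604 = 11 / 26.71 = 0.4119
A = (17/0.4119)^(1/0.2604) ⇒ ln A = ln(41.27)/0.2604 = 14.2885
A = e^14.2885 ≈ 1604730 ha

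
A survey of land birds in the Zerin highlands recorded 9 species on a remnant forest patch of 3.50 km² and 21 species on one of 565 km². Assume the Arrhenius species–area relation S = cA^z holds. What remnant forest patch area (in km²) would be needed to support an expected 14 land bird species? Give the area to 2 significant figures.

z = ln(21/9) / ln(565/3.5) = 0.8473 / 5.0841 = 0.1667
c = 9 / 3.5^0.1667 = 9 / 1.232 = 7.304
A = (14/7.304)^(1/0.1667) ⇒ ln A = ln(1.917)/0.1667 = 3.9039
A = e^3.9039 ≈ 49.6 km²

50 km²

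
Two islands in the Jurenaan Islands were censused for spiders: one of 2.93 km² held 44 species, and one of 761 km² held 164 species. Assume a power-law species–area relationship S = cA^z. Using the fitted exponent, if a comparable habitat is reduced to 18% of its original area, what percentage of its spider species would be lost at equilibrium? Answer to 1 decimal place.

z = ln(164/44) / ln(761/2.93) = 1.3157 / 5.5596 = 0.2366
S_new/S_old = (A_new/A_old)^z = 0.18^0.2366 = exp(0.2366 × -1.7148) = 0.6664
Fraction lost = 1 − 0.6664 = 0.3336

33.4%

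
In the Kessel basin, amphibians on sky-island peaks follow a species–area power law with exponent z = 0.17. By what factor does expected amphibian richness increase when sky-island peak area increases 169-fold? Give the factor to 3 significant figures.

2.39

S₂/S₁ = (A₂/A₁)^z = 169^0.17
ln(S₂/S₁) = 0.17 × ln 169 = 0.17 × 5.1299 = 0.8721
S₂/S₁ = e^0.8721 ≈ 2.392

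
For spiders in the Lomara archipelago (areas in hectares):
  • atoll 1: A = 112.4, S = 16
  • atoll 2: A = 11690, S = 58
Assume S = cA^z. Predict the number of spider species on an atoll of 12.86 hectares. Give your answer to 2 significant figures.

z = ln(58/16) / ln(11690/112.4) = 1.2879 / 4.6444 = 0.2773
c = 16 / 112.4^0.2773 = 16 / 3.704 = 4.32
S₃ = 4.32 × 12.86^0.2773 = 4.32 × 2.03 ≈ 8.771

8.8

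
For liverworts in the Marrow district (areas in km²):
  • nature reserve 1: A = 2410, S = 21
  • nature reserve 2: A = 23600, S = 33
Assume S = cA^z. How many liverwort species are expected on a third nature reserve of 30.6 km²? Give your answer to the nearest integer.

z = ln(33/21) / ln(23600/2410) = 0.4520 / 2.2816 = 0.1981
c = 21 / 2410^0.1981 = 21 / 4.677 = 4.49
S₃ = 4.49 × 30.6^0.1981 = 4.49 × 1.969 ≈ 8.842

9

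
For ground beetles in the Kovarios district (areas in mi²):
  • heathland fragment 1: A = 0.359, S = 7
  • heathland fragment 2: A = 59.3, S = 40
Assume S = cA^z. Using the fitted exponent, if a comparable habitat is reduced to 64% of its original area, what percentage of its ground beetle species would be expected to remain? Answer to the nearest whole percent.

z = ln(40/7) / ln(59.3/0.359) = 1.7430 / 5.1070 = 0.3413
S_new/S_old = (A_new/A_old)^z = 0.64^0.3413 = exp(0.3413 × -0.4463) = 0.8587

86%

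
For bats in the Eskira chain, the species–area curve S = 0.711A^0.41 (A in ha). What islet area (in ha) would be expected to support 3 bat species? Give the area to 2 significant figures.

33 ha

3 = 0.711 × A^0.41  ⇒  A^0.41 = 3/0.711 = 4.219
ln A = ln(4.219) / 0.41 = 1.4397 / 0.41 = 3.5115
A = e^3.5115 ≈ 33.5 ha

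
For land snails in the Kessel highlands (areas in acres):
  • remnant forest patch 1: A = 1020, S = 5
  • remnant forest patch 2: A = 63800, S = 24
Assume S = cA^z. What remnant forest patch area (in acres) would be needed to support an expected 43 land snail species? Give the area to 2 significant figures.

z = ln(24/5) / ln(63800/1020) = 1.5686 / 4.1360 = 0.3793
c = 5 / 1020^0.3793 = 5 / 13.84 = 0.3613
A = (43/0.3613)^(1/0.3793) ⇒ ln A = ln(119)/0.3793 = 12.6011
A = e^12.6011 ≈ 296880 acres

300000 acres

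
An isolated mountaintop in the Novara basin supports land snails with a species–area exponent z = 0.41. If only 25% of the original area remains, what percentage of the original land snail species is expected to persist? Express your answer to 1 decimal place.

S_new/S_old = (A_new/A_old)^z = 0.25^0.41
= exp(0.41 × ln 0.25) = exp(0.41 × -1.3863) = exp(-0.5684) ≈ 0.5664

56.6%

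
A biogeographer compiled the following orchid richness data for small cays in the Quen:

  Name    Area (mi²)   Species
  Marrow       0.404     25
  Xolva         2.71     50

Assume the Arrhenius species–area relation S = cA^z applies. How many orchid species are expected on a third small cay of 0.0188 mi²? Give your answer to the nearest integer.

z = ln(50/25) / ln(2.71/0.404) = 0.6931 / 1.9033 = 0.3642
c = 25 / 0.404^0.3642 = 25 / 0.7189 = 34.78
S₃ = 34.78 × 0.0188^0.3642 = 34.78 × 0.2352 ≈ 8.18

8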